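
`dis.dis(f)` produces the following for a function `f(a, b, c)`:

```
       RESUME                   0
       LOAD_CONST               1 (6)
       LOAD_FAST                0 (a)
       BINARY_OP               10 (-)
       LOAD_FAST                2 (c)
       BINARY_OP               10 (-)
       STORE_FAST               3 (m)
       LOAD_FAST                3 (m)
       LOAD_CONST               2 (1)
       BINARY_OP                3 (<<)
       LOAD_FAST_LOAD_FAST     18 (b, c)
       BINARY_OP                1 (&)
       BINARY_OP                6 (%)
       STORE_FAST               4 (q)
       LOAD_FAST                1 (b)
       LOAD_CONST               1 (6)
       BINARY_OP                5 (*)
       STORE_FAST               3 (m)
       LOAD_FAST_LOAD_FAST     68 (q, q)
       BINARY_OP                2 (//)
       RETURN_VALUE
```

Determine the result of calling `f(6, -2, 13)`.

1

LOAD_CONST → push 6. Stack: [6]
LOAD_FAST a → push 6. Stack: [6, 6]
BINARY_OP - → 6 - 6 = 0. Stack: [0]
LOAD_FAST c → push 13. Stack: [0, 13]
BINARY_OP - → 0 - 13 = -13. Stack: [-13]
STORE_FAST m → m=-13. Stack: []
LOAD_FAST m → push -13. Stack: [-13]
LOAD_CONST → push 1. Stack: [-13, 1]
BINARY_OP << → -13 << 1 = -26. Stack: [-26]
LOAD_FAST_LOAD_FAST b,c → push -2,13. Stack: [-26, -2, 13]
BINARY_OP & → -2 & 13 = 12. Stack: [-26, 12]
BINARY_OP % → -26 % 12 = 10. Stack: [10]
STORE_FAST q → q=10. Stack: []
LOAD_FAST b → push -2. Stack: [-2]
LOAD_CONST → push 6. Stack: [-2, 6]
BINARY_OP * → -2 * 6 = -12. Stack: [-12]
STORE_FAST m → m=-12. Stack: []
LOAD_FAST_LOAD_FAST q,q → push 10,10. Stack: [10, 10]
BINARY_OP // → 10 // 10 = 1. Stack: [1]
RETURN_VALUE → return 1.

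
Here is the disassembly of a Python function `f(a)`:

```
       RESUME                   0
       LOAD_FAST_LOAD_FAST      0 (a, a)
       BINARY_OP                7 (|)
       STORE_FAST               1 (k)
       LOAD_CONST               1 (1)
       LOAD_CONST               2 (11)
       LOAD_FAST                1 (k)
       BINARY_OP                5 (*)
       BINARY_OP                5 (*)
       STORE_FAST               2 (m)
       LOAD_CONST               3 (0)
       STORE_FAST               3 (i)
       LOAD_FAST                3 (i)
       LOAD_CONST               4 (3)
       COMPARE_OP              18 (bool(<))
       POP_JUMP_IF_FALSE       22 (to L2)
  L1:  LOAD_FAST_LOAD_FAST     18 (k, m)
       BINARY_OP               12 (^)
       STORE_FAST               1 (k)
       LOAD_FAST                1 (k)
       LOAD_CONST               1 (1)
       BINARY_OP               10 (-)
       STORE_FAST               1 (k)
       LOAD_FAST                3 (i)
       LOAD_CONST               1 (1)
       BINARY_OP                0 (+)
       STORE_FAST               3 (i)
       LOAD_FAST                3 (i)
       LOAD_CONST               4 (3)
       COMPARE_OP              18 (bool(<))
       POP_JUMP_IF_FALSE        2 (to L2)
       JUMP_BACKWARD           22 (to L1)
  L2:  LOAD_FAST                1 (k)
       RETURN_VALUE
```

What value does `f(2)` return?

LOAD_FAST_LOAD_FAST a,a → push 2,2. Stack: [2, 2]
BINARY_OP | → 2 | 2 = 2. Stack: [2]
STORE_FAST k → k=2. Stack: []
LOAD_CONST → push 1. Stack: [1]
LOAD_CONST → push 11. Stack: [1, 11]
LOAD_FAST k → push 2. Stack: [1, 11, 2]
BINARY_OP * → 11 * 2 = 22. Stack: [1, 22]
BINARY_OP * → 1 * 22 = 22. Stack: [22]
STORE_FAST m → m=22. Stack: []
LOAD_CONST → push 0. Stack: [0]
STORE_FAST i → i=0. Stack: []
LOAD_FAST i → push 0. Stack: [0]
LOAD_CONST → push 3. Stack: [0, 3]
COMPARE_OP bool(<) → 0 vs 3 = True. Stack: [True]
POP_JUMP_IF_FALSE → pop True; no jump. Stack: []
LOAD_FAST_LOAD_FAST k,m → push 2,22. Stack: [2, 22]
BINARY_OP ^ → 2 ^ 22 = 20. Stack: [20]
STORE_FAST k → k=20. Stack: []
LOAD_FAST k → push 20. Stack: [20]
LOAD_CONST → push 1. Stack: [20, 1]
BINARY_OP - → 20 - 1 = 19. Stack: [19]
STORE_FAST k → k=19. Stack: []
LOAD_FAST i → push 0. Stack: [0]
LOAD_CONST → push 1. Stack: [0, 1]
BINARY_OP + → 0 + 1 = 1. Stack: [1]
STORE_FAST i → i=1. Stack: []
LOAD_FAST i → push 1. Stack: [1]
LOAD_CONST → push 3. Stack: [1, 3]
COMPARE_OP bool(<) → 1 vs 3 = True. Stack: [True]
POP_JUMP_IF_FALSE → pop True; no jump. Stack: []
LOAD_FAST_LOAD_FAST k,m → push 19,22. Stack: [19, 22]
BINARY_OP ^ → 19 ^ 22 = 5. Stack: [5]
STORE_FAST k → k=5. Stack: []
LOAD_FAST k → push 5. Stack: [5]
LOAD_CONST → push 1. Stack: [5, 1]
BINARY_OP - → 5 - 1 = 4. Stack: [4]
STORE_FAST k → k=4. Stack: []
LOAD_FAST i → push 1. Stack: [1]
LOAD_CONST → push 1. Stack: [1, 1]
BINARY_OP + → 1 + 1 = 2. Stack: [2]
STORE_FAST i → i=2. Stack: []
LOAD_FAST i → push 2. Stack: [2]
LOAD_CONST → push 3. Stack: [2, 3]
COMPARE_OP bool(<) → 2 vs 3 = True. Stack: [True]
POP_JUMP_IF_FALSE → pop True; no jump. Stack: []
LOAD_FAST_LOAD_FAST k,m → push 4,22. Stack: [4, 22]
BINARY_OP ^ → 4 ^ 22 = 18. Stack: [18]
STORE_FAST k → k=18. Stack: []
LOAD_FAST k → push 18. Stack: [18]
LOAD_CONST → push 1. Stack: [18, 1]
BINARY_OP - → 18 - 1 = 17. Stack: [17]
STORE_FAST k → k=17. Stack: []
LOAD_FAST i → push 2. Stack: [2]
LOAD_CONST → push 1. Stack: [2, 1]
BINARY_OP + → 2 + 1 = 3. Stack: [3]
STORE_FAST i → i=3. Stack: []
LOAD_FAST i → push 3. Stack: [3]
LOAD_CONST → push 3. Stack: [3, 3]
COMPARE_OP bool(<) → 3 vs 3 = False. Stack: [False]
POP_JUMP_IF_FALSE → pop False; jump. Stack: []
LOAD_FAST k → push 17. Stack: [17]
RETURN_VALUE → return 17.

17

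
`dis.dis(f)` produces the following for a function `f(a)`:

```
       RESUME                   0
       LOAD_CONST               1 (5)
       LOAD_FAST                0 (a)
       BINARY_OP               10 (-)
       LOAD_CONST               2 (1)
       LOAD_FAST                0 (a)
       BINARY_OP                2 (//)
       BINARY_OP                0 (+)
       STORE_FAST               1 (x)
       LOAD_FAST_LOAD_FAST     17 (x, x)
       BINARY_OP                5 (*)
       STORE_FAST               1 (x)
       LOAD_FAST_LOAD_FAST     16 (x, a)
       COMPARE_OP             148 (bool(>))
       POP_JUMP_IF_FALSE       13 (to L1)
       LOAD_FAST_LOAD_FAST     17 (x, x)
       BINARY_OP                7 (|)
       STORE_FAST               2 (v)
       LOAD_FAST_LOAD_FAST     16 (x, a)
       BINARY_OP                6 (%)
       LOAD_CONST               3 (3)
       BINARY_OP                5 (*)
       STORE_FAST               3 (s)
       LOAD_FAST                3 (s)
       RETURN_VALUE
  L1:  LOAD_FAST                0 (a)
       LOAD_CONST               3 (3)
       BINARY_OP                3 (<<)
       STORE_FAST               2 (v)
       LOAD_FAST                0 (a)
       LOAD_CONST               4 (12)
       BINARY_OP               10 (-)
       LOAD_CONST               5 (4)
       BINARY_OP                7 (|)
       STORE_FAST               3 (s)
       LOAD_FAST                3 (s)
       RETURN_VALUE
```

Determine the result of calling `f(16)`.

27

LOAD_CONST → push 5. Stack: [5]
LOAD_FAST a → push 16. Stack: [5, 16]
BINARY_OP - → 5 - 16 = -11. Stack: [-11]
LOAD_CONST → push 1. Stack: [-11, 1]
LOAD_FAST a → push 16. Stack: [-11, 1, 16]
BINARY_OP // → 1 // 16 = 0. Stack: [-11, 0]
BINARY_OP + → -11 + 0 = -11. Stack: [-11]
STORE_FAST x → x=-11. Stack: []
LOAD_FAST_LOAD_FAST x,x → push -11,-11. Stack: [-11, -11]
BINARY_OP * → -11 * -11 = 121. Stack: [121]
STORE_FAST x → x=121. Stack: []
LOAD_FAST_LOAD_FAST x,a → push 121,16. Stack: [121, 16]
COMPARE_OP bool(>) → 121 vs 16 = True. Stack: [True]
POP_JUMP_IF_FALSE → pop True; no jump. Stack: []
LOAD_FAST_LOAD_FAST x,x → push 121,121. Stack: [121, 121]
BINARY_OP | → 121 | 121 = 121. Stack: [121]
STORE_FAST v → v=121. Stack: []
LOAD_FAST_LOAD_FAST x,a → push 121,16. Stack: [121, 16]
BINARY_OP % → 121 % 16 = 9. Stack: [9]
LOAD_CONST → push 3. Stack: [9, 3]
BINARY_OP * → 9 * 3 = 27. Stack: [27]
STORE_FAST s → s=27. Stack: []
LOAD_FAST s → push 27. Stack: [27]
RETURN_VALUE → return 27.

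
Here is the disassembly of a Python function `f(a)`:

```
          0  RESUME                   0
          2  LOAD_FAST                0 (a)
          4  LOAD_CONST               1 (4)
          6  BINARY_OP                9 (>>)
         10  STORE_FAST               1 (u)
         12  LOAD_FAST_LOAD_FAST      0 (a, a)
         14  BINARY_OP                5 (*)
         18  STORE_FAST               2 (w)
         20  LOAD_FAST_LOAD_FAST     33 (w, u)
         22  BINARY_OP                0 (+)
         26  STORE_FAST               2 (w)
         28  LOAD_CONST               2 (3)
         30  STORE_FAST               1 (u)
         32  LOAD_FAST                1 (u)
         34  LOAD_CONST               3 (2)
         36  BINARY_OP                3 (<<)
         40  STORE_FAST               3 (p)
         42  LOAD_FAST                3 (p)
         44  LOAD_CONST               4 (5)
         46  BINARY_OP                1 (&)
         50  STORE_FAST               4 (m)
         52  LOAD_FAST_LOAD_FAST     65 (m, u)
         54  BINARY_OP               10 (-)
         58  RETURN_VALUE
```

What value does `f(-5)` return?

LOAD_FAST a → push -5. Stack: [-5]
LOAD_CONST → push 4. Stack: [-5, 4]
BINARY_OP >> → -5 >> 4 = -1. Stack: [-1]
STORE_FAST u → u=-1. Stack: []
LOAD_FAST_LOAD_FAST a,a → push -5,-5. Stack: [-5, -5]
BINARY_OP * → -5 * -5 = 25. Stack: [25]
STORE_FAST w → w=25. Stack: []
LOAD_FAST_LOAD_FAST w,u → push 25,-1. Stack: [25, -1]
BINARY_OP + → 25 + -1 = 24. Stack: [24]
STORE_FAST w → w=24. Stack: []
LOAD_CONST → push 3. Stack: [3]
STORE_FAST u → u=3. Stack: []
LOAD_FAST u → push 3. Stack: [3]
LOAD_CONST → push 2. Stack: [3, 2]
BINARY_OP << → 3 << 2 = 12. Stack: [12]
STORE_FAST p → p=12. Stack: []
LOAD_FAST p → push 12. Stack: [12]
LOAD_CONST → push 5. Stack: [12, 5]
BINARY_OP & → 12 & 5 = 4. Stack: [4]
STORE_FAST m → m=4. Stack: []
LOAD_FAST_LOAD_FAST m,u → push 4,3. Stack: [4, 3]
BINARY_OP - → 4 - 3 = 1. Stack: [1]
RETURN_VALUE → return 1.

1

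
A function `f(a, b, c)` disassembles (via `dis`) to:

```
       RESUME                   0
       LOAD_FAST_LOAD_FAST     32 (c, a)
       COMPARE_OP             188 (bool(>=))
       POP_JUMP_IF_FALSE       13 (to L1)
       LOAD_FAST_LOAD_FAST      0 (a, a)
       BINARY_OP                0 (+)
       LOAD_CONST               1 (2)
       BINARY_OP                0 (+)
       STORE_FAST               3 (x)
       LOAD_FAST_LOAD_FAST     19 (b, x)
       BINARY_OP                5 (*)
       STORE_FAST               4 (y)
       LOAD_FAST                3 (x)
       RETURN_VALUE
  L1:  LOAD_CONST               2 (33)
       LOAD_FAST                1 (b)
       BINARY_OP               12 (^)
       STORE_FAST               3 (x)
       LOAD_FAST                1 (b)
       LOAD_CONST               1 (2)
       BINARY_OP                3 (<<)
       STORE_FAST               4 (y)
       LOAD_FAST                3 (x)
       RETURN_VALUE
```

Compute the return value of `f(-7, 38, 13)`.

LOAD_FAST_LOAD_FAST c,a → push 13,-7. Stack: [13, -7]
COMPARE_OP bool(>=) → 13 vs -7 = True. Stack: [True]
POP_JUMP_IF_FALSE → pop True; no jump. Stack: []
LOAD_FAST_LOAD_FAST a,a → push -7,-7. Stack: [-7, -7]
BINARY_OP + → -7 + -7 = -14. Stack: [-14]
LOAD_CONST → push 2. Stack: [-14, 2]
BINARY_OP + → -14 + 2 = -12. Stack: [-12]
STORE_FAST x → x=-12. Stack: []
LOAD_FAST_LOAD_FAST b,x → push 38,-12. Stack: [38, -12]
BINARY_OP * → 38 * -12 = -456. Stack: [-456]
STORE_FAST y → y=-456. Stack: []
LOAD_FAST x → push -12. Stack: [-12]
RETURN_VALUE → return -12.

-12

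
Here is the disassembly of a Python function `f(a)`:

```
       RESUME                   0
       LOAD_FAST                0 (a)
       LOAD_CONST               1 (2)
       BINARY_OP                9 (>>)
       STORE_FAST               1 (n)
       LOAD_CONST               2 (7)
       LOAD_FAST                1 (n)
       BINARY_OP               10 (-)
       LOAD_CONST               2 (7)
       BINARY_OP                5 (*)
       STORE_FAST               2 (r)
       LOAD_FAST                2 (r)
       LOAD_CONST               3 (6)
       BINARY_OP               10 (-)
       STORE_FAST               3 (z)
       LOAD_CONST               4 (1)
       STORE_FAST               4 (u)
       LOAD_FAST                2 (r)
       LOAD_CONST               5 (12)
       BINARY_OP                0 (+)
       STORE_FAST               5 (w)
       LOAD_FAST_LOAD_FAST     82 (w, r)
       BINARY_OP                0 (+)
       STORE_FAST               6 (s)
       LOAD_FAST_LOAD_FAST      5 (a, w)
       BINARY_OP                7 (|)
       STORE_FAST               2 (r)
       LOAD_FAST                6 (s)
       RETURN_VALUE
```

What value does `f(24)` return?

LOAD_FAST a → push 24. Stack: [24]
LOAD_CONST → push 2. Stack: [24, 2]
BINARY_OP >> → 24 >> 2 = 6. Stack: [6]
STORE_FAST n → n=6. Stack: []
LOAD_CONST → push 7. Stack: [7]
LOAD_FAST n → push 6. Stack: [7, 6]
BINARY_OP - → 7 - 6 = 1. Stack: [1]
LOAD_CONST → push 7. Stack: [1, 7]
BINARY_OP * → 1 * 7 = 7. Stack: [7]
STORE_FAST r → r=7. Stack: []
LOAD_FAST r → push 7. Stack: [7]
LOAD_CONST → push 6. Stack: [7, 6]
BINARY_OP - → 7 - 6 = 1. Stack: [1]
STORE_FAST z → z=1. Stack: []
LOAD_CONST → push 1. Stack: [1]
STORE_FAST u → u=1. Stack: []
LOAD_FAST r → push 7. Stack: [7]
LOAD_CONST → push 12. Stack: [7, 12]
BINARY_OP + → 7 + 12 = 19. Stack: [19]
STORE_FAST w → w=19. Stack: []
LOAD_FAST_LOAD_FAST w,r → push 19,7. Stack: [19, 7]
BINARY_OP + → 19 + 7 = 26. Stack: [26]
STORE_FAST s → s=26. Stack: []
LOAD_FAST_LOAD_FAST a,w → push 24,19. Stack: [24, 19]
BINARY_OP | → 24 | 19 = 27. Stack: [27]
STORE_FAST r → r=27. Stack: []
LOAD_FAST s → push 26. Stack: [26]
RETURN_VALUE → return 26.

26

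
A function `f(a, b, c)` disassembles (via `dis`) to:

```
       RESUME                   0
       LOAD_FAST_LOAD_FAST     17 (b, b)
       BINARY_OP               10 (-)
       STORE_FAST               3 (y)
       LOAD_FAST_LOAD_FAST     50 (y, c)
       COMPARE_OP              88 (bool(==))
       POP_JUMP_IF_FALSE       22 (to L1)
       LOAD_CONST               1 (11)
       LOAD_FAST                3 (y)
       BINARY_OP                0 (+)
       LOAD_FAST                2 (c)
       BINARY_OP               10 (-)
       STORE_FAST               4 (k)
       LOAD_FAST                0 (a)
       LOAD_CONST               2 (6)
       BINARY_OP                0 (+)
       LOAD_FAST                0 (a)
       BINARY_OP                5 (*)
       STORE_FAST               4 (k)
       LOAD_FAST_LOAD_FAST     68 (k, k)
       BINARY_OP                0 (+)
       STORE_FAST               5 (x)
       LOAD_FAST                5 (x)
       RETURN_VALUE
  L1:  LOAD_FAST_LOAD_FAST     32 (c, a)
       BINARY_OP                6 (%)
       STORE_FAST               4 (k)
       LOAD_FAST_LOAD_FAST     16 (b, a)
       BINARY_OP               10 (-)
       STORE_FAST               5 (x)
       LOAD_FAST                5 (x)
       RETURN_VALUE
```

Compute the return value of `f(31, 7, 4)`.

LOAD_FAST_LOAD_FAST b,b → push 7,7. Stack: [7, 7]
BINARY_OP - → 7 - 7 = 0. Stack: [0]
STORE_FAST y → y=0. Stack: []
LOAD_FAST_LOAD_FAST y,c → push 0,4. Stack: [0, 4]
COMPARE_OP bool(==) → 0 vs 4 = False. Stack: [False]
POP_JUMP_IF_FALSE → pop False; jump. Stack: []
LOAD_FAST_LOAD_FAST c,a → push 4,31. Stack: [4, 31]
BINARY_OP % → 4 % 31 = 4. Stack: [4]
STORE_FAST k → k=4. Stack: []
LOAD_FAST_LOAD_FAST b,a → push 7,31. Stack: [7, 31]
BINARY_OP - → 7 - 31 = -24. Stack: [-24]
STORE_FAST x → x=-24. Stack: []
LOAD_FAST x → push -24. Stack: [-24]
RETURN_VALUE → return -24.

-24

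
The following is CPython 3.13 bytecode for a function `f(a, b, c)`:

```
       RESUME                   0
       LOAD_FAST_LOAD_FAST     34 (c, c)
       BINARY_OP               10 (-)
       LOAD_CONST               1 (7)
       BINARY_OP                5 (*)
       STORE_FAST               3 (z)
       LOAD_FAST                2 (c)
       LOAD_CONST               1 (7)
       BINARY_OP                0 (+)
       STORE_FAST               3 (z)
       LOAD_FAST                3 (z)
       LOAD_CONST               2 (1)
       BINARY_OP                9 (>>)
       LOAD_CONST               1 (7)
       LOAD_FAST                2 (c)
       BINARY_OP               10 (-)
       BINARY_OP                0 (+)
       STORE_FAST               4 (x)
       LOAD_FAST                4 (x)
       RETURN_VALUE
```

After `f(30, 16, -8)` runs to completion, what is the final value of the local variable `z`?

-1

LOAD_FAST_LOAD_FAST c,c → push -8,-8. Stack: [-8, -8]
BINARY_OP - → -8 - -8 = 0. Stack: [0]
LOAD_CONST → push 7. Stack: [0, 7]
BINARY_OP * → 0 * 7 = 0. Stack: [0]
STORE_FAST z → z=0. Stack: []
LOAD_FAST c → push -8. Stack: [-8]
LOAD_CONST → push 7. Stack: [-8, 7]
BINARY_OP + → -8 + 7 = -1. Stack: [-1]
STORE_FAST z → z=-1. Stack: []
LOAD_FAST z → push -1. Stack: [-1]
LOAD_CONST → push 1. Stack: [-1, 1]
BINARY_OP >> → -1 >> 1 = -1. Stack: [-1]
LOAD_CONST → push 7. Stack: [-1, 7]
LOAD_FAST c → push -8. Stack: [-1, 7, -8]
BINARY_OP - → 7 - -8 = 15. Stack: [-1, 15]
BINARY_OP + → -1 + 15 = 14. Stack: [14]
STORE_FAST x → x=14. Stack: []
LOAD_FAST x → push 14. Stack: [14]
RETURN_VALUE → return 14.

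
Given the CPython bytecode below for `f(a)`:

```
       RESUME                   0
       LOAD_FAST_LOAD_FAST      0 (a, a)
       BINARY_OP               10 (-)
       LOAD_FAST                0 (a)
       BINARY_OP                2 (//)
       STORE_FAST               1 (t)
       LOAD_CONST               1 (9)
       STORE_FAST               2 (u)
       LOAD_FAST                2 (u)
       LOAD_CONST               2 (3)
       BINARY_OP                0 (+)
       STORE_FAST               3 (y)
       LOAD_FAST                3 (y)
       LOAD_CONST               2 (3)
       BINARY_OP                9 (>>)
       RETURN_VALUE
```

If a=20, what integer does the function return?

1

LOAD_FAST_LOAD_FAST a,a → push 20,20. Stack: [20, 20]
BINARY_OP - → 20 - 20 = 0. Stack: [0]
LOAD_FAST a → push 20. Stack: [0, 20]
BINARY_OP // → 0 // 20 = 0. Stack: [0]
STORE_FAST t → t=0. Stack: []
LOAD_CONST → push 9. Stack: [9]
STORE_FAST u → u=9. Stack: []
LOAD_FAST u → push 9. Stack: [9]
LOAD_CONST → push 3. Stack: [9, 3]
BINARY_OP + → 9 + 3 = 12. Stack: [12]
STORE_FAST y → y=12. Stack: []
LOAD_FAST y → push 12. Stack: [12]
LOAD_CONST → push 3. Stack: [12, 3]
BINARY_OP >> → 12 >> 3 = 1. Stack: [1]
RETURN_VALUE → return 1.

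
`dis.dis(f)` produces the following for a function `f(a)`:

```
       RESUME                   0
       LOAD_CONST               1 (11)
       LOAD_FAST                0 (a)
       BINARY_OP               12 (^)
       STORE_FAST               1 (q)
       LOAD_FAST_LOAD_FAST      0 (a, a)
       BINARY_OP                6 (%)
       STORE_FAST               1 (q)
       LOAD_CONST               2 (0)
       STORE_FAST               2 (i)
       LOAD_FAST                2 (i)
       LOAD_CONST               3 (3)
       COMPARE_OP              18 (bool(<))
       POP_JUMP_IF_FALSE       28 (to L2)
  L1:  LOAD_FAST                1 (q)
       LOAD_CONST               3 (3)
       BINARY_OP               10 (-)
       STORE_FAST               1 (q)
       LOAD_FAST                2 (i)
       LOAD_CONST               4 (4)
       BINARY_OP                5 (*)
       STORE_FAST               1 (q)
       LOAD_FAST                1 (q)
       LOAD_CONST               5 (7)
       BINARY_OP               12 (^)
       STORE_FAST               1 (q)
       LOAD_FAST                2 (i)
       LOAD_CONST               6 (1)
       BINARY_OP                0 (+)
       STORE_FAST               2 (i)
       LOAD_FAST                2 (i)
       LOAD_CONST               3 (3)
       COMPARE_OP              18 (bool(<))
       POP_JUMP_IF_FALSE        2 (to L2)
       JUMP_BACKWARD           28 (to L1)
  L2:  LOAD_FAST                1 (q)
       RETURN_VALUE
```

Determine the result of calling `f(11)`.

15

LOAD_CONST → push 11
LOAD_FAST a → push 11
BINARY_OP ^ → 11 ^ 11 = 0
STORE_FAST q → q=0
LOAD_FAST_LOAD_FAST a,a → push 11,11
BINARY_OP % → 11 % 11 = 0
STORE_FAST q → q=0
LOAD_CONST → push 0
STORE_FAST i → i=0
LOAD_FAST i → push 0
LOAD_CONST → push 3
COMPARE_OP bool(<) → 0 vs 3 = True
POP_JUMP_IF_FALSE → pop True; no jump
LOAD_FAST q → push 0
LOAD_CONST → push 3
BINARY_OP - → 0 - 3 = -3
STORE_FAST q → q=-3
LOAD_FAST i → push 0
LOAD_CONST → push 4
BINARY_OP * → 0 * 4 = 0
STORE_FAST q → q=0
LOAD_FAST q → push 0
LOAD_CONST → push 7
BINARY_OP ^ → 0 ^ 7 = 7
STORE_FAST q → q=7
LOAD_FAST i → push 0
LOAD_CONST → push 1
BINARY_OP + → 0 + 1 = 1
STORE_FAST i → i=1
LOAD_FAST i → push 1
LOAD_CONST → push 3
COMPARE_OP bool(<) → 1 vs 3 = True
POP_JUMP_IF_FALSE → pop True; no jump
LOAD_FAST q → push 7
LOAD_CONST → push 3
BINARY_OP - → 7 - 3 = 4
STORE_FAST q → q=4
LOAD_FAST i → push 1
LOAD_CONST → push 4
BINARY_OP * → 1 * 4 = 4
STORE_FAST q → q=4
LOAD_FAST q → push 4
LOAD_CONST → push 7
BINARY_OP ^ → 4 ^ 7 = 3
STORE_FAST q → q=3
LOAD_FAST i → push 1
LOAD_CONST → push 1
BINARY_OP + → 1 + 1 = 2
STORE_FAST i → i=2
LOAD_FAST i → push 2
LOAD_CONST → push 3
COMPARE_OP bool(<) → 2 vs 3 = True
POP_JUMP_IF_FALSE → pop True; no jump
LOAD_FAST q → push 3
LOAD_CONST → push 3
BINARY_OP - → 3 - 3 = 0
STORE_FAST q → q=0
LOAD_FAST i → push 2
LOAD_CONST → push 4
BINARY_OP * → 2 * 4 = 8
STORE_FAST q → q=8
LOAD_FAST q → push 8
LOAD_CONST → push 7
BINARY_OP ^ → 8 ^ 7 = 15
STORE_FAST q → q=15
LOAD_FAST i → push 2
LOAD_CONST → push 1
BINARY_OP + → 2 + 1 = 3
STORE_FAST i → i=3
LOAD_FAST i → push 3
LOAD_CONST → push 3
COMPARE_OP bool(<) → 3 vs 3 = False
POP_JUMP_IF_FALSE → pop False; jump
LOAD_FAST q → push 15
RETURN_VALUE → return 15.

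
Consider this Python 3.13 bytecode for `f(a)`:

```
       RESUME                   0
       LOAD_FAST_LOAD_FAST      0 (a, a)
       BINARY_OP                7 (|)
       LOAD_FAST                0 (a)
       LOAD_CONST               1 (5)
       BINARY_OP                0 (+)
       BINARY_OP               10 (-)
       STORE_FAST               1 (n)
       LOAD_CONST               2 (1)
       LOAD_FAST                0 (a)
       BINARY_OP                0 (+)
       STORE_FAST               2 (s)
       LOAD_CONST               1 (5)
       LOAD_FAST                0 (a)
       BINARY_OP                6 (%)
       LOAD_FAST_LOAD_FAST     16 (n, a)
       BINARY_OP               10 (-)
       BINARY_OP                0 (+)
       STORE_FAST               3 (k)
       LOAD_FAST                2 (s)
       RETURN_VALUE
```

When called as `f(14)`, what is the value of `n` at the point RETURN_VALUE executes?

-5

LOAD_FAST_LOAD_FAST a,a → push 14,14. Stack: [14, 14]
BINARY_OP | → 14 | 14 = 14. Stack: [14]
LOAD_FAST a → push 14. Stack: [14, 14]
LOAD_CONST → push 5. Stack: [14, 14, 5]
BINARY_OP + → 14 + 5 = 19. Stack: [14, 19]
BINARY_OP - → 14 - 19 = -5. Stack: [-5]
STORE_FAST n → n=-5. Stack: []
LOAD_CONST → push 1. Stack: [1]
LOAD_FAST a → push 14. Stack: [1, 14]
BINARY_OP + → 1 + 14 = 15. Stack: [15]
STORE_FAST s → s=15. Stack: []
LOAD_CONST → push 5. Stack: [5]
LOAD_FAST a → push 14. Stack: [5, 14]
BINARY_OP % → 5 % 14 = 5. Stack: [5]
LOAD_FAST_LOAD_FAST n,a → push -5,14. Stack: [5, -5, 14]
BINARY_OP - → -5 - 14 = -19. Stack: [5, -19]
BINARY_OP + → 5 + -19 = -14. Stack: [-14]
STORE_FAST k → k=-14. Stack: []
LOAD_FAST s → push 15. Stack: [15]
RETURN_VALUE → return 15.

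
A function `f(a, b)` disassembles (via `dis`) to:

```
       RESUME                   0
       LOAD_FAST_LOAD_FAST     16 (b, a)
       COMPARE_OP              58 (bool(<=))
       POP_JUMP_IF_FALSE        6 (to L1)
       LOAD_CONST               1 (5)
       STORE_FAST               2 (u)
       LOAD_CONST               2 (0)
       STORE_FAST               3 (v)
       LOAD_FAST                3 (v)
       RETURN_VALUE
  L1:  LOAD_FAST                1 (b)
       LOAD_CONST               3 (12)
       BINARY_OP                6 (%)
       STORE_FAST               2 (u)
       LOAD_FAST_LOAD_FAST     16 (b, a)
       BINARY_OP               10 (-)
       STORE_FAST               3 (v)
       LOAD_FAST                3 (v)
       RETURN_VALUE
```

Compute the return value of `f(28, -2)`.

0

LOAD_FAST_LOAD_FAST b,a → push -2,28. Stack: [-2, 28]
COMPARE_OP bool(<=) → -2 vs 28 = True. Stack: [True]
POP_JUMP_IF_FALSE → pop True; no jump. Stack: []
LOAD_CONST → push 5. Stack: [5]
STORE_FAST u → u=5. Stack: []
LOAD_CONST → push 0. Stack: [0]
STORE_FAST v → v=0. Stack: []
LOAD_FAST v → push 0. Stack: [0]
RETURN_VALUE → return 0.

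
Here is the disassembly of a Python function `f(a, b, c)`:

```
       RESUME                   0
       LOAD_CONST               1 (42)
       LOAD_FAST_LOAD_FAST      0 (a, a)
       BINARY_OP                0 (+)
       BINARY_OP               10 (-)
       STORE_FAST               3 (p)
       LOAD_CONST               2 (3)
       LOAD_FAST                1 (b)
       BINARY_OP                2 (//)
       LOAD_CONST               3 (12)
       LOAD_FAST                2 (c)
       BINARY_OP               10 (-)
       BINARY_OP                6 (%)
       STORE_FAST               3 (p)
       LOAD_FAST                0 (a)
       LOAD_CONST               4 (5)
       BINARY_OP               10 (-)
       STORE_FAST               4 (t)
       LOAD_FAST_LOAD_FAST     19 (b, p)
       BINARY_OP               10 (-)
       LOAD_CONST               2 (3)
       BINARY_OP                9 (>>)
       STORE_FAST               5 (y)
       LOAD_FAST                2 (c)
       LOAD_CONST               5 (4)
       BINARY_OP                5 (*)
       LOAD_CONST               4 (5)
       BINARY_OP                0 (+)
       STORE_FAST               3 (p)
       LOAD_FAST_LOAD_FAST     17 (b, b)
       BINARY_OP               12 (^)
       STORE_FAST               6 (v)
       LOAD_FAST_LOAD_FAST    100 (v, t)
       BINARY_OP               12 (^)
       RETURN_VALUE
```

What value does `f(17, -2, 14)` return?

LOAD_CONST → push 42. Stack: [42]
LOAD_FAST_LOAD_FAST a,a → push 17,17. Stack: [42, 17, 17]
BINARY_OP + → 17 + 17 = 34. Stack: [42, 34]
BINARY_OP - → 42 - 34 = 8. Stack: [8]
STORE_FAST p → p=8. Stack: []
LOAD_CONST → push 3. Stack: [3]
LOAD_FAST b → push -2. Stack: [3, -2]
BINARY_OP // → 3 // -2 = -2. Stack: [-2]
LOAD_CONST → push 12. Stack: [-2, 12]
LOAD_FAST c → push 14. Stack: [-2, 12, 14]
BINARY_OP - → 12 - 14 = -2. Stack: [-2, -2]
BINARY_OP % → -2 % -2 = 0. Stack: [0]
STORE_FAST p → p=0. Stack: []
LOAD_FAST a → push 17. Stack: [17]
LOAD_CONST → push 5. Stack: [17, 5]
BINARY_OP - → 17 - 5 = 12. Stack: [12]
STORE_FAST t → t=12. Stack: []
LOAD_FAST_LOAD_FAST b,p → push -2,0. Stack: [-2, 0]
BINARY_OP - → -2 - 0 = -2. Stack: [-2]
LOAD_CONST → push 3. Stack: [-2, 3]
BINARY_OP >> → -2 >> 3 = -1. Stack: [-1]
STORE_FAST y → y=-1. Stack: []
LOAD_FAST c → push 14. Stack: [14]
LOAD_CONST → push 4. Stack: [14, 4]
BINARY_OP * → 14 * 4 = 56. Stack: [56]
LOAD_CONST → push 5. Stack: [56, 5]
BINARY_OP + → 56 + 5 = 61. Stack: [61]
STORE_FAST p → p=61. Stack: []
LOAD_FAST_LOAD_FAST b,b → push -2,-2. Stack: [-2, -2]
BINARY_OP ^ → -2 ^ -2 = 0. Stack: [0]
STORE_FAST v → v=0. Stack: []
LOAD_FAST_LOAD_FAST v,t → push 0,12. Stack: [0, 12]
BINARY_OP ^ → 0 ^ 12 = 12. Stack: [12]
RETURN_VALUE → return 12.

12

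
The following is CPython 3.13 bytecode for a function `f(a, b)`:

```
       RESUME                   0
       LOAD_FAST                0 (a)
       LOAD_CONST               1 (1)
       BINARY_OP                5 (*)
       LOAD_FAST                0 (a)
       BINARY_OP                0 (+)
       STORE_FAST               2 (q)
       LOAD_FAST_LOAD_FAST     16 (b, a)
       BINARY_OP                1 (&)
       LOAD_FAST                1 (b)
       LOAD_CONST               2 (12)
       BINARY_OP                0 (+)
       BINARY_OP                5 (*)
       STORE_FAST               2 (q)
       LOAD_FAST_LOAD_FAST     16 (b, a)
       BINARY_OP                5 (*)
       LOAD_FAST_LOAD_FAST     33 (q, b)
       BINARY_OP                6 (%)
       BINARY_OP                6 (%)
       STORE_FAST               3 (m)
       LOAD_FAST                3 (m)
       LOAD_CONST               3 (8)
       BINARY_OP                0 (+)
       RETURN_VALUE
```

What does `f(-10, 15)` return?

LOAD_FAST a → push -10. Stack: [-10]
LOAD_CONST → push 1. Stack: [-10, 1]
BINARY_OP * → -10 * 1 = -10. Stack: [-10]
LOAD_FAST a → push -10. Stack: [-10, -10]
BINARY_OP + → -10 + -10 = -20. Stack: [-20]
STORE_FAST q → q=-20. Stack: []
LOAD_FAST_LOAD_FAST b,a → push 15,-10. Stack: [15, -10]
BINARY_OP & → 15 & -10 = 6. Stack: [6]
LOAD_FAST b → push 15. Stack: [6, 15]
LOAD_CONST → push 12. Stack: [6, 15, 12]
BINARY_OP + → 15 + 12 = 27. Stack: [6, 27]
BINARY_OP * → 6 * 27 = 162. Stack: [162]
STORE_FAST q → q=162. Stack: []
LOAD_FAST_LOAD_FAST b,a → push 15,-10. Stack: [15, -10]
BINARY_OP * → 15 * -10 = -150. Stack: [-150]
LOAD_FAST_LOAD_FAST q,b → push 162,15. Stack: [-150, 162, 15]
BINARY_OP % → 162 % 15 = 12. Stack: [-150, 12]
BINARY_OP % → -150 % 12 = 6. Stack: [6]
STORE_FAST m → m=6. Stack: []
LOAD_FAST m → push 6. Stack: [6]
LOAD_CONST → push 8. Stack: [6, 8]
BINARY_OP + → 6 + 8 = 14. Stack: [14]
RETURN_VALUE → return 14.

14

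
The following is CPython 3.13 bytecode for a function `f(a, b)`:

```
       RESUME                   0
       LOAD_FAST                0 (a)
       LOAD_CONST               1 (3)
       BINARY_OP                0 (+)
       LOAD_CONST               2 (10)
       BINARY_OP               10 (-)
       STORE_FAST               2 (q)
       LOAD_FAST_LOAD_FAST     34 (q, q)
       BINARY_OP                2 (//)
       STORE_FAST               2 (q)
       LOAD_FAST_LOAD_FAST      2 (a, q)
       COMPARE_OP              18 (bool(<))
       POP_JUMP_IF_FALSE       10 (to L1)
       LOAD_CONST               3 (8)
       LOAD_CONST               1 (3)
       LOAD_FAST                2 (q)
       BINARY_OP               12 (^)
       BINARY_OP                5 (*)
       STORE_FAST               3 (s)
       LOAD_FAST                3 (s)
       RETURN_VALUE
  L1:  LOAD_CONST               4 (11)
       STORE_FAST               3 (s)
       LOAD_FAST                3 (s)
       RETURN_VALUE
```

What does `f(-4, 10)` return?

16

LOAD_FAST a → push -4. Stack: [-4]
LOAD_CONST → push 3. Stack: [-4, 3]
BINARY_OP + → -4 + 3 = -1. Stack: [-1]
LOAD_CONST → push 10. Stack: [-1, 10]
BINARY_OP - → -1 - 10 = -11. Stack: [-11]
STORE_FAST q → q=-11. Stack: []
LOAD_FAST_LOAD_FAST q,q → push -11,-11. Stack: [-11, -11]
BINARY_OP // → -11 // -11 = 1. Stack: [1]
STORE_FAST q → q=1. Stack: []
LOAD_FAST_LOAD_FAST a,q → push -4,1. Stack: [-4, 1]
COMPARE_OP bool(<) → -4 vs 1 = True. Stack: [True]
POP_JUMP_IF_FALSE → pop True; no jump. Stack: []
LOAD_CONST → push 8. Stack: [8]
LOAD_CONST → push 3. Stack: [8, 3]
LOAD_FAST q → push 1. Stack: [8, 3, 1]
BINARY_OP ^ → 3 ^ 1 = 2. Stack: [8, 2]
BINARY_OP * → 8 * 2 = 16. Stack: [16]
STORE_FAST s → s=16. Stack: []
LOAD_FAST s → push 16. Stack: [16]
RETURN_VALUE → return 16.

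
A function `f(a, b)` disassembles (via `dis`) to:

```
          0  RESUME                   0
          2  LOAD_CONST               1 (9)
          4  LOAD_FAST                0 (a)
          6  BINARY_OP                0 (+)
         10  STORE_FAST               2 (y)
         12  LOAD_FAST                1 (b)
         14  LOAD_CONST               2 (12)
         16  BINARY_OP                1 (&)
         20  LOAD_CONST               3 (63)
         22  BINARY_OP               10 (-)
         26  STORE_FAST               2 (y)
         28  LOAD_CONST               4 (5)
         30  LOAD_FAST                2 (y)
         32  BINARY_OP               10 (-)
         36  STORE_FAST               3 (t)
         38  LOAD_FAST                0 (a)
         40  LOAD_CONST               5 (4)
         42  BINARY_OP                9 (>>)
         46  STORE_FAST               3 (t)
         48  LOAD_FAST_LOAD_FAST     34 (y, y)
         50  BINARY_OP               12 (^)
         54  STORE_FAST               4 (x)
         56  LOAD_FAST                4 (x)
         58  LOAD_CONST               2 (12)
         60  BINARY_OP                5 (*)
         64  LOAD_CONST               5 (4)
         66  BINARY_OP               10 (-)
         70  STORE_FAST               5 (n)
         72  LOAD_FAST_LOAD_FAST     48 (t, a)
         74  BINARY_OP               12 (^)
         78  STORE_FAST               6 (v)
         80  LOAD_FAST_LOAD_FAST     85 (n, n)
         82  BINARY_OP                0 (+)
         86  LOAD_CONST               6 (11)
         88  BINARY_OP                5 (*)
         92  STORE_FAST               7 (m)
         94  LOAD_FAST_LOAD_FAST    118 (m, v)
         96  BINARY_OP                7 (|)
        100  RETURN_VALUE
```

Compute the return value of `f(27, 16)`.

-70

LOAD_CONST → push 9. Stack: [9]
LOAD_FAST a → push 27. Stack: [9, 27]
BINARY_OP + → 9 + 27 = 36. Stack: [36]
STORE_FAST y → y=36. Stack: []
LOAD_FAST b → push 16. Stack: [16]
LOAD_CONST → push 12. Stack: [16, 12]
BINARY_OP & → 16 & 12 = 0. Stack: [0]
LOAD_CONST → push 63. Stack: [0, 63]
BINARY_OP - → 0 - 63 = -63. Stack: [-63]
STORE_FAST y → y=-63. Stack: []
LOAD_CONST → push 5. Stack: [5]
LOAD_FAST y → push -63. Stack: [5, -63]
BINARY_OP - → 5 - -63 = 68. Stack: [68]
STORE_FAST t → t=68. Stack: []
LOAD_FAST a → push 27. Stack: [27]
LOAD_CONST → push 4. Stack: [27, 4]
BINARY_OP >> → 27 >> 4 = 1. Stack: [1]
STORE_FAST t → t=1. Stack: []
LOAD_FAST_LOAD_FAST y,y → push -63,-63. Stack: [-63, -63]
BINARY_OP ^ → -63 ^ -63 = 0. Stack: [0]
STORE_FAST x → x=0. Stack: []
LOAD_FAST x → push 0. Stack: [0]
LOAD_CONST → push 12. Stack: [0, 12]
BINARY_OP * → 0 * 12 = 0. Stack: [0]
LOAD_CONST → push 4. Stack: [0, 4]
BINARY_OP - → 0 - 4 = -4. Stack: [-4]
STORE_FAST n → n=-4. Stack: []
LOAD_FAST_LOAD_FAST t,a → push 1,27. Stack: [1, 27]
BINARY_OP ^ → 1 ^ 27 = 26. Stack: [26]
STORE_FAST v → v=26. Stack: []
LOAD_FAST_LOAD_FAST n,n → push -4,-4. Stack: [-4, -4]
BINARY_OP + → -4 + -4 = -8. Stack: [-8]
LOAD_CONST → push 11. Stack: [-8, 11]
BINARY_OP * → -8 * 11 = -88. Stack: [-88]
STORE_FAST m → m=-88. Stack: []
LOAD_FAST_LOAD_FAST m,v → push -88,26. Stack: [-88, 26]
BINARY_OP | → -88 | 26 = -70. Stack: [-70]
RETURN_VALUE → return -70.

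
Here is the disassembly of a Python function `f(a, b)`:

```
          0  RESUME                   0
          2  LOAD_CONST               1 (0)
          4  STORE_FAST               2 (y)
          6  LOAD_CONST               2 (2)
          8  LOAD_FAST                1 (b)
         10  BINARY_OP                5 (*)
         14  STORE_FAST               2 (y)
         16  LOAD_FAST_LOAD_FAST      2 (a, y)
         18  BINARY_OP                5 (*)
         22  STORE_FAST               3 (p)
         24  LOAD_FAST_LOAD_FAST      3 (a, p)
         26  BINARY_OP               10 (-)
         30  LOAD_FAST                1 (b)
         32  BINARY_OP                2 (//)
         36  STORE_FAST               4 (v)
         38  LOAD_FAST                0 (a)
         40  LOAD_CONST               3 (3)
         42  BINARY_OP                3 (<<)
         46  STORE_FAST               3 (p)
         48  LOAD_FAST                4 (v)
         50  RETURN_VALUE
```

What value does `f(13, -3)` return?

-31

LOAD_CONST → push 0. Stack: [0]
STORE_FAST y → y=0. Stack: []
LOAD_CONST → push 2. Stack: [2]
LOAD_FAST b → push -3. Stack: [2, -3]
BINARY_OP * → 2 * -3 = -6. Stack: [-6]
STORE_FAST y → y=-6. Stack: []
LOAD_FAST_LOAD_FAST a,y → push 13,-6. Stack: [13, -6]
BINARY_OP * → 13 * -6 = -78. Stack: [-78]
STORE_FAST p → p=-78. Stack: []
LOAD_FAST_LOAD_FAST a,p → push 13,-78. Stack: [13, -78]
BINARY_OP - → 13 - -78 = 91. Stack: [91]
LOAD_FAST b → push -3. Stack: [91, -3]
BINARY_OP // → 91 // -3 = -31. Stack: [-31]
STORE_FAST v → v=-31. Stack: []
LOAD_FAST a → push 13. Stack: [13]
LOAD_CONST → push 3. Stack: [13, 3]
BINARY_OP << → 13 << 3 = 104. Stack: [104]
STORE_FAST p → p=104. Stack: []
LOAD_FAST v → push -31. Stack: [-31]
RETURN_VALUE → return -31.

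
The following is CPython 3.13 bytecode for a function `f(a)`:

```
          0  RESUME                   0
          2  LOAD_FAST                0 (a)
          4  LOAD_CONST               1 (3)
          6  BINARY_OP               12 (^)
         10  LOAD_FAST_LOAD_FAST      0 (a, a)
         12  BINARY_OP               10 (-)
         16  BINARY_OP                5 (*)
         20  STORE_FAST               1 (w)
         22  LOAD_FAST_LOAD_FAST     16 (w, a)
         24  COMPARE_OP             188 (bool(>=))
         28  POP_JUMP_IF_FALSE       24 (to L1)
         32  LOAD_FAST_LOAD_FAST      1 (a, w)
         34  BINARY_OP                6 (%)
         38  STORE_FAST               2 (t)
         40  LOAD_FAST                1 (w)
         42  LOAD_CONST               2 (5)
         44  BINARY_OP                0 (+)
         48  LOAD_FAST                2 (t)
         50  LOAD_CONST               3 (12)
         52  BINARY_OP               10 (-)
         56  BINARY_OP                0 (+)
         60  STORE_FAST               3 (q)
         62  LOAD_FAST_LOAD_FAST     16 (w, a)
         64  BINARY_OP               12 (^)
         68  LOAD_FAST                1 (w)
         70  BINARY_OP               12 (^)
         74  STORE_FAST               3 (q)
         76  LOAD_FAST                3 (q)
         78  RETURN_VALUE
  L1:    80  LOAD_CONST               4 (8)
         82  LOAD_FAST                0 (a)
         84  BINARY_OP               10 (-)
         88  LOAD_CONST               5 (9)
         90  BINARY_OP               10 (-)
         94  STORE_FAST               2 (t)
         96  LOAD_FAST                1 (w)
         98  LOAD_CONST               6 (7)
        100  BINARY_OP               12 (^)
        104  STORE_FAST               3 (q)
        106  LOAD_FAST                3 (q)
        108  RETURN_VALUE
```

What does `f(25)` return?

LOAD_FAST a → push 25. Stack: [25]
LOAD_CONST → push 3. Stack: [25, 3]
BINARY_OP ^ → 25 ^ 3 = 26. Stack: [26]
LOAD_FAST_LOAD_FAST a,a → push 25,25. Stack: [26, 25, 25]
BINARY_OP - → 25 - 25 = 0. Stack: [26, 0]
BINARY_OP * → 26 * 0 = 0. Stack: [0]
STORE_FAST w → w=0. Stack: []
LOAD_FAST_LOAD_FAST w,a → push 0,25. Stack: [0, 25]
COMPARE_OP bool(>=) → 0 vs 25 = False. Stack: [False]
POP_JUMP_IF_FALSE → pop False; jump. Stack: []
LOAD_CONST → push 8. Stack: [8]
LOAD_FAST a → push 25. Stack: [8, 25]
BINARY_OP - → 8 - 25 = -17. Stack: [-17]
LOAD_CONST → push 9. Stack: [-17, 9]
BINARY_OP - → -17 - 9 = -26. Stack: [-26]
STORE_FAST t → t=-26. Stack: []
LOAD_FAST w → push 0. Stack: [0]
LOAD_CONST → push 7. Stack: [0, 7]
BINARY_OP ^ → 0 ^ 7 = 7. Stack: [7]
STORE_FAST q → q=7. Stack: []
LOAD_FAST q → push 7. Stack: [7]
RETURN_VALUE → return 7.

7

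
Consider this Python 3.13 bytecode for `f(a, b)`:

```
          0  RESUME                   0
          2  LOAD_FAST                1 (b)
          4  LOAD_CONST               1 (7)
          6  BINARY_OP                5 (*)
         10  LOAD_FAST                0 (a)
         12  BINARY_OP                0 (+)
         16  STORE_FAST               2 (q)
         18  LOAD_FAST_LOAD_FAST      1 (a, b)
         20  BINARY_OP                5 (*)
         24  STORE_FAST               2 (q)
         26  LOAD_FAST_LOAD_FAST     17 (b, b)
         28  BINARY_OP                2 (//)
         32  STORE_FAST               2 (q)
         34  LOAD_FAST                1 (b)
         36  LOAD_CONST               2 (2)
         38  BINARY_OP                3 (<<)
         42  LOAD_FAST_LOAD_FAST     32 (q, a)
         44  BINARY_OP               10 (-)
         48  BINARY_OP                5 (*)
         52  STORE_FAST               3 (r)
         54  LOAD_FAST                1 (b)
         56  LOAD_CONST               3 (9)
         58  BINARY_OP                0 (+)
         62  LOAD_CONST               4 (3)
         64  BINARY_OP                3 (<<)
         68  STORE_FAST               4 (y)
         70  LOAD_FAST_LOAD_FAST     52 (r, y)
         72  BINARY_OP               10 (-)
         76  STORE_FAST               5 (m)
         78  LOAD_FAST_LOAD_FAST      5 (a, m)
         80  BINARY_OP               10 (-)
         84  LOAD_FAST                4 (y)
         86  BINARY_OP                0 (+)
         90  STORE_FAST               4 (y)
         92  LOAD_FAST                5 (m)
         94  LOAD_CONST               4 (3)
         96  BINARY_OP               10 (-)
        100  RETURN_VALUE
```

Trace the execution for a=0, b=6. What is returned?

LOAD_FAST b → push 6. Stack: [6]
LOAD_CONST → push 7. Stack: [6, 7]
BINARY_OP * → 6 * 7 = 42. Stack: [42]
LOAD_FAST a → push 0. Stack: [42, 0]
BINARY_OP + → 42 + 0 = 42. Stack: [42]
STORE_FAST q → q=42. Stack: []
LOAD_FAST_LOAD_FAST a,b → push 0,6. Stack: [0, 6]
BINARY_OP * → 0 * 6 = 0. Stack: [0]
STORE_FAST q → q=0. Stack: []
LOAD_FAST_LOAD_FAST b,b → push 6,6. Stack: [6, 6]
BINARY_OP // → 6 // 6 = 1. Stack: [1]
STORE_FAST q → q=1. Stack: []
LOAD_FAST b → push 6. Stack: [6]
LOAD_CONST → push 2. Stack: [6, 2]
BINARY_OP << → 6 << 2 = 24. Stack: [24]
LOAD_FAST_LOAD_FAST q,a → push 1,0. Stack: [24, 1, 0]
BINARY_OP - → 1 - 0 = 1. Stack: [24, 1]
BINARY_OP * → 24 * 1 = 24. Stack: [24]
STORE_FAST r → r=24. Stack: []
LOAD_FAST b → push 6. Stack: [6]
LOAD_CONST → push 9. Stack: [6, 9]
BINARY_OP + → 6 + 9 = 15. Stack: [15]
LOAD_CONST → push 3. Stack: [15, 3]
BINARY_OP << → 15 << 3 = 120. Stack: [120]
STORE_FAST y → y=120. Stack: []
LOAD_FAST_LOAD_FAST r,y → push 24,120. Stack: [24, 120]
BINARY_OP - → 24 - 120 = -96. Stack: [-96]
STORE_FAST m → m=-96. Stack: []
LOAD_FAST_LOAD_FAST a,m → push 0,-96. Stack: [0, -96]
BINARY_OP - → 0 - -96 = 96. Stack: [96]
LOAD_FAST y → push 120. Stack: [96, 120]
BINARY_OP + → 96 + 120 = 216. Stack: [216]
STORE_FAST y → y=216. Stack: []
LOAD_FAST m → push -96. Stack: [-96]
LOAD_CONST → push 3. Stack: [-96, 3]
BINARY_OP - → -96 - 3 = -99. Stack: [-99]
RETURN_VALUE → return -99.

-99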